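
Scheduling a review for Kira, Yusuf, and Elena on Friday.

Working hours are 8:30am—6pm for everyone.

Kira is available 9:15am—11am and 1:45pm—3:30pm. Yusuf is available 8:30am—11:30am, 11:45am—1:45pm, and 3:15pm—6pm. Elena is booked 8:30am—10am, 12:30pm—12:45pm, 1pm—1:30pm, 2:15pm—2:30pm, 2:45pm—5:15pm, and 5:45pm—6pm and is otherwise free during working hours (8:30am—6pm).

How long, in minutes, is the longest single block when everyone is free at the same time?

60 minutes

Elena free within 08:30–18:00: 10:00–12:30, 12:45–13:00, 13:30–14:15, 14:30–14:45, 17:15–17:45.
Kira ∩ Yusuf: 09:15–11:00, 15:15–15:30.
Kira ∩ Yusuf ∩ Elena: 10:00–11:00.
Single common window of 60 minutes.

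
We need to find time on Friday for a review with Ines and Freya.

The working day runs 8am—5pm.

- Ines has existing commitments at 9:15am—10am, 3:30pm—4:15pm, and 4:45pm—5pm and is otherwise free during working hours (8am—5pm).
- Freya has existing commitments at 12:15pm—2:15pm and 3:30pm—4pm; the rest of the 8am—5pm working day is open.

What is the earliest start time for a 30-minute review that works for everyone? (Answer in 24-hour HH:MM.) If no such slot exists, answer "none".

Ines free within 08:00–17:00: 08:00–09:15, 10:00–15:30, 16:15–16:45.
Freya free within 08:00–17:00: 08:00–12:15, 14:15–15:30, 16:00–17:00.
Ines ∩ Freya: 08:00–09:15, 10:00–12:15, 14:15–15:30, 16:15–16:45.
Windows ≥ 30 min: 08:00–09:15, 10:00–12:15, 14:15–15:30, 16:15–16:45.
Earliest such window starts at 08:00.

08:00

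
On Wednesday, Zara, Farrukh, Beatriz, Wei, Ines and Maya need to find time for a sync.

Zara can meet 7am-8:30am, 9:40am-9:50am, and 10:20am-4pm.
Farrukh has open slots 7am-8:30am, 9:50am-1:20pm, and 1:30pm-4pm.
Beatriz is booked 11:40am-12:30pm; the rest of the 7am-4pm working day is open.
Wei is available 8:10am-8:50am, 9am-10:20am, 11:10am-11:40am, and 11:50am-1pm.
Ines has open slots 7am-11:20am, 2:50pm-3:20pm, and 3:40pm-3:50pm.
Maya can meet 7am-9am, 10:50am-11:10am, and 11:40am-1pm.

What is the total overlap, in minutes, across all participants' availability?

20 minutes

Beatriz free within 07:00–16:00: 07:00–11:40, 12:30–16:00.
Zara ∩ Farrukh: 07:00–08:30, 10:20–13:20, 13:30–16:00.
Zara ∩ Farrukh ∩ Beatriz: 07:00–08:30, 10:20–11:40, 12:30–13:20, 13:30–16:00.
Zara ∩ Farrukh ∩ Beatriz ∩ Wei: 08:10–08:30, 11:10–11:40, 12:30–13:00.
Zara ∩ Farrukh ∩ Beatriz ∩ Wei ∩ Ines: 08:10–08:30, 11:10–11:20.
Zara ∩ Farrukh ∩ Beatriz ∩ Wei ∩ Ines ∩ Maya: 08:10–08:30.
Total common minutes: 20.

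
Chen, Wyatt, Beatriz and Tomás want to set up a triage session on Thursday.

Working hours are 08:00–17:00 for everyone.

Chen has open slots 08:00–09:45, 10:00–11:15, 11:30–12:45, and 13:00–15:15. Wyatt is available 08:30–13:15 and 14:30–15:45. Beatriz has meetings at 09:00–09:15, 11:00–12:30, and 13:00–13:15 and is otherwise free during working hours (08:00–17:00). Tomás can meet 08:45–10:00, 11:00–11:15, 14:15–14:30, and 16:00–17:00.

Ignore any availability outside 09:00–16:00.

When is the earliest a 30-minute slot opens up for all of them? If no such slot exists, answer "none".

09:15

Beatriz free within 08:00–17:00: 08:00–09:00, 09:15–11:00, 12:30–13:00, 13:15–17:00.
Chen ∩ Wyatt: 08:30–09:45, 10:00–11:15, 11:30–12:45, 13:00–13:15, 14:30–15:15.
Chen ∩ Wyatt ∩ Beatriz: 08:30–09:00, 09:15–09:45, 10:00–11:00, 12:30–12:45, 14:30–15:15.
Chen ∩ Wyatt ∩ Beatriz ∩ Tomás: 08:45–09:00, 09:15–09:45.
Restricted to 09:00–16:00: 09:15–09:45.
Windows ≥ 30 min: 09:15–09:45.
Earliest such window starts at 09:15.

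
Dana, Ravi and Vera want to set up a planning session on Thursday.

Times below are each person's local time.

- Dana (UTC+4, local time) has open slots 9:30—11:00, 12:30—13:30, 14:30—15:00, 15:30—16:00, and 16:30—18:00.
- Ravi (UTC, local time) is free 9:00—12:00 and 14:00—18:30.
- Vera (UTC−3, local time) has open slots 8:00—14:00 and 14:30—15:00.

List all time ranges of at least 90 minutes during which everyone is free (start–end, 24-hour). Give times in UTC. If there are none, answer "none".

none

Dana → UTC: 05:30–07:00, 08:30–09:30, 10:30–11:00, 11:30–12:00, 12:30–14:00.
Ravi → UTC: 09:00–12:00, 14:00–18:30.
Vera → UTC: 11:00–17:00, 17:30–18:00.
Dana ∩ Ravi: 09:00–09:30, 10:30–11:00, 11:30–12:00.
Dana ∩ Ravi ∩ Vera: 11:30–12:00.
Windows ≥ 90 min: (none).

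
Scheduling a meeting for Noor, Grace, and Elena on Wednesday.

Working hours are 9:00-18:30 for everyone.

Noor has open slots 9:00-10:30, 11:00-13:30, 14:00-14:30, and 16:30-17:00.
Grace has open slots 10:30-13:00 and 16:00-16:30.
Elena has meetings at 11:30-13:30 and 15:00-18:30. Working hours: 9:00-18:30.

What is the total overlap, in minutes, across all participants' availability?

Elena free within 09:00–18:30: 09:00–11:30, 13:30–15:00.
Noor ∩ Grace: 11:00–13:00.
Noor ∩ Grace ∩ Elena: 11:00–11:30.
Total common minutes: 30.

30 minutes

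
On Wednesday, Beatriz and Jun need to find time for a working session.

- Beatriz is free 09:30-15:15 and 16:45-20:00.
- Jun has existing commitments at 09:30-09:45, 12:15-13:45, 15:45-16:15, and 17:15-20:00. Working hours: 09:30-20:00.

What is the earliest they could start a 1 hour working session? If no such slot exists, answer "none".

Jun free within 09:30–20:00: 09:45–12:15, 13:45–15:45, 16:15–17:15.
Beatriz ∩ Jun: 09:45–12:15, 13:45–15:15, 16:45–17:15.
Windows ≥ 60 min: 09:45–12:15, 13:45–15:15.
Earliest such window starts at 09:45.

09:45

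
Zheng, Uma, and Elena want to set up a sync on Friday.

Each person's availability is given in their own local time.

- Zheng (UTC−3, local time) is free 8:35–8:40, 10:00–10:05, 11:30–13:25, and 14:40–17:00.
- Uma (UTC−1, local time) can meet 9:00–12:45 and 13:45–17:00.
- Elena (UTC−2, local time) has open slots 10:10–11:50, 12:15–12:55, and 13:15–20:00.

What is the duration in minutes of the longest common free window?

70 minutes

Zheng → UTC: 11:35–11:40, 13:00–13:05, 14:30–16:25, 17:40–20:00.
Uma → UTC: 10:00–13:45, 14:45–18:00.
Elena → UTC: 12:10–13:50, 14:15–14:55, 15:15–22:00.
Zheng ∩ Uma: 11:35–11:40, 13:00–13:05, 14:45–16:25, 17:40–18:00.
Zheng ∩ Uma ∩ Elena: 13:00–13:05, 14:45–14:55, 15:15–16:25, 17:40–18:00.
Common window lengths: 5, 10, 70, 20 min; longest is 70.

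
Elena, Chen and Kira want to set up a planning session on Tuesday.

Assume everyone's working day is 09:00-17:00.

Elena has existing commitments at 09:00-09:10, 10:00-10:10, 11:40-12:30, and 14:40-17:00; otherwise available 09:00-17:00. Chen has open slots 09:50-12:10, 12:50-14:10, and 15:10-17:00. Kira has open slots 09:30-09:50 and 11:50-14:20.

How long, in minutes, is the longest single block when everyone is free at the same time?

80 minutes

Elena free within 09:00–17:00: 09:10–10:00, 10:10–11:40, 12:30–14:40.
Elena ∩ Chen: 09:50–10:00, 10:10–11:40, 12:50–14:10.
Elena ∩ Chen ∩ Kira: 12:50–14:10.
Single common window of 80 minutes.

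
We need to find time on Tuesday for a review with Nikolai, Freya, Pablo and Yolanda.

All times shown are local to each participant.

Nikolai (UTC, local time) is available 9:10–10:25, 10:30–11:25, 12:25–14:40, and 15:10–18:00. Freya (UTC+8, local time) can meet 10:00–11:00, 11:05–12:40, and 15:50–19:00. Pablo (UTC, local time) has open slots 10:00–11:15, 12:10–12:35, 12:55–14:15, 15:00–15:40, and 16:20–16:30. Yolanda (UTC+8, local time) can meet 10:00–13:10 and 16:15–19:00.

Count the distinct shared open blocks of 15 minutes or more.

Nikolai → UTC: 09:10–10:25, 10:30–11:25, 12:25–14:40, 15:10–18:00.
Freya → UTC: 02:00–03:00, 03:05–04:40, 07:50–11:00.
Pablo → UTC: 10:00–11:15, 12:10–12:35, 12:55–14:15, 15:00–15:40, 16:20–16:30.
Yolanda → UTC: 02:00–05:10, 08:15–11:00.
Nikolai ∩ Freya: 09:10–10:25, 10:30–11:00.
Nikolai ∩ Freya ∩ Pablo: 10:00–10:25, 10:30–11:00.
Nikolai ∩ Freya ∩ Pablo ∩ Yolanda: 10:00–10:25, 10:30–11:00.
Windows ≥ 15 min: 10:00–10:25, 10:30–11:00.
That's 2 windows.

2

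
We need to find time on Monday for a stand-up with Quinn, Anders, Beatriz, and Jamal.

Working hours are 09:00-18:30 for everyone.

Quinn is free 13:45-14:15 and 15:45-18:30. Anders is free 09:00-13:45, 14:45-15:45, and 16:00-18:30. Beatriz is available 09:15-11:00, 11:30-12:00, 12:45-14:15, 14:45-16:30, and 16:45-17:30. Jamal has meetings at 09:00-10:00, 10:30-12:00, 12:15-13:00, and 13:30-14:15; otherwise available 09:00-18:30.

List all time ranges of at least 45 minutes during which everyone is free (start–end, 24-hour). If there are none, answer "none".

Jamal free within 09:00–18:30: 10:00–10:30, 12:00–12:15, 13:00–13:30, 14:15–18:30.
Quinn ∩ Anders: 16:00–18:30.
Quinn ∩ Anders ∩ Beatriz: 16:00–16:30, 16:45–17:30.
Quinn ∩ Anders ∩ Beatriz ∩ Jamal: 16:00–16:30, 16:45–17:30.
Windows ≥ 45 min: 16:45–17:30.

16:45–17:30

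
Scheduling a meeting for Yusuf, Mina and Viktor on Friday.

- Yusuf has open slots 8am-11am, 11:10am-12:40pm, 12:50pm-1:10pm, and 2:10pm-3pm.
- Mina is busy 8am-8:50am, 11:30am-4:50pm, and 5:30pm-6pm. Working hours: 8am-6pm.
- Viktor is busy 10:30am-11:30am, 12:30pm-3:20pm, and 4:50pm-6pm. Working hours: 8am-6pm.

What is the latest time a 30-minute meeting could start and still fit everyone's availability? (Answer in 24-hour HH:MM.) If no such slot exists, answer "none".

Mina free within 08:00–18:00: 08:50–11:30, 16:50–17:30.
Viktor free within 08:00–18:00: 08:00–10:30, 11:30–12:30, 15:20–16:50.
Yusuf ∩ Mina: 08:50–11:00, 11:10–11:30.
Yusuf ∩ Mina ∩ Viktor: 08:50–10:30.
Windows ≥ 30 min: 08:50–10:30.
Latest start in the last window 08:50–10:30 is 10:30 − 30 min = 10:00.

10:00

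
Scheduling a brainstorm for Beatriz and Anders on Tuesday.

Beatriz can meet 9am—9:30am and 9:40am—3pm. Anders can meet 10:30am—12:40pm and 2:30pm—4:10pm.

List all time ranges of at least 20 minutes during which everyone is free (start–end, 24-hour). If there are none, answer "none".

Beatriz ∩ Anders: 10:30–12:40, 14:30–15:00.
Windows ≥ 20 min: 10:30–12:40, 14:30–15:00.

10:30–12:40, 14:30–15:00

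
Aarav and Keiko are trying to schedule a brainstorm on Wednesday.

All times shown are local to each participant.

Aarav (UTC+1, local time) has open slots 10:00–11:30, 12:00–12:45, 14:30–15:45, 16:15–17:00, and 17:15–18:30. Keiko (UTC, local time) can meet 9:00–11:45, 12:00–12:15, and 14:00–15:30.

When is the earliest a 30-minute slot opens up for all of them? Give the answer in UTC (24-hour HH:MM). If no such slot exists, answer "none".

09:00

Aarav → UTC: 09:00–10:30, 11:00–11:45, 13:30–14:45, 15:15–16:00, 16:15–17:30.
Keiko → UTC: 09:00–11:45, 12:00–12:15, 14:00–15:30.
Aarav ∩ Keiko: 09:00–10:30, 11:00–11:45, 14:00–14:45, 15:15–15:30.
Windows ≥ 30 min: 09:00–10:30, 11:00–11:45, 14:00–14:45.
Earliest such window starts at 09:00.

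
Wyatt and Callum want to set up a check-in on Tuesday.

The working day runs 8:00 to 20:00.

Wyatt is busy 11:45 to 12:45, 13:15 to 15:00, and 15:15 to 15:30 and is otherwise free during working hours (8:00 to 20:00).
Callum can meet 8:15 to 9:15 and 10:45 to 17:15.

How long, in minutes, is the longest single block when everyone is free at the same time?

Wyatt free within 08:00–20:00: 08:00–11:45, 12:45–13:15, 15:00–15:15, 15:30–20:00.
Wyatt ∩ Callum: 08:15–09:15, 10:45–11:45, 12:45–13:15, 15:00–15:15, 15:30–17:15.
Common window lengths: 60, 60, 30, 15, 105 min; longest is 105.

105 minutes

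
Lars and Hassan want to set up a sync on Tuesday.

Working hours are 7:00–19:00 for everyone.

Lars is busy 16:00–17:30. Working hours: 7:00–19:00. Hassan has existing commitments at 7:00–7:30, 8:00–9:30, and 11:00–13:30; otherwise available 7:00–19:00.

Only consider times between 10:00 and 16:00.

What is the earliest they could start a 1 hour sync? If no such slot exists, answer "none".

10:00

Lars free within 07:00–19:00: 07:00–16:00, 17:30–19:00.
Hassan free within 07:00–19:00: 07:30–08:00, 09:30–11:00, 13:30–19:00.
Lars ∩ Hassan: 07:30–08:00, 09:30–11:00, 13:30–16:00, 17:30–19:00.
Restricted to 10:00–16:00: 10:00–11:00, 13:30–16:00.
Windows ≥ 60 min: 10:00–11:00, 13:30–16:00.
Earliest such window starts at 10:00.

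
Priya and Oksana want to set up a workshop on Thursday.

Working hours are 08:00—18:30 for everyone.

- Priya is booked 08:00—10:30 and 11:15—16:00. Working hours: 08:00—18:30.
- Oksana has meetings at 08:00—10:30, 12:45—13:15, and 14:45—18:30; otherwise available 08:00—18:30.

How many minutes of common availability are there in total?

45 minutes

Priya free within 08:00–18:30: 10:30–11:15, 16:00–18:30.
Oksana free within 08:00–18:30: 10:30–12:45, 13:15–14:45.
Priya ∩ Oksana: 10:30–11:15.
Total common minutes: 45.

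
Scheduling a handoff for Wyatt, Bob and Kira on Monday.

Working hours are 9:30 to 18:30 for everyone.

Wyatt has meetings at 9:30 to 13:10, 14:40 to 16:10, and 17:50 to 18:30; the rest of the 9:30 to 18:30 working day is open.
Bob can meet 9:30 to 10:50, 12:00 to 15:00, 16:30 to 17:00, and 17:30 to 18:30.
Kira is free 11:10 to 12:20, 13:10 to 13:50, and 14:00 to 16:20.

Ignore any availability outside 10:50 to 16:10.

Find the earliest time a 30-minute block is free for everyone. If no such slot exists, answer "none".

13:10

Wyatt free within 09:30–18:30: 13:10–14:40, 16:10–17:50.
Wyatt ∩ Bob: 13:10–14:40, 16:30–17:00, 17:30–17:50.
Wyatt ∩ Bob ∩ Kira: 13:10–13:50, 14:00–14:40.
Restricted to 10:50–16:10: 13:10–13:50, 14:00–14:40.
Windows ≥ 30 min: 13:10–13:50, 14:00–14:40.
Earliest such window starts at 13:10.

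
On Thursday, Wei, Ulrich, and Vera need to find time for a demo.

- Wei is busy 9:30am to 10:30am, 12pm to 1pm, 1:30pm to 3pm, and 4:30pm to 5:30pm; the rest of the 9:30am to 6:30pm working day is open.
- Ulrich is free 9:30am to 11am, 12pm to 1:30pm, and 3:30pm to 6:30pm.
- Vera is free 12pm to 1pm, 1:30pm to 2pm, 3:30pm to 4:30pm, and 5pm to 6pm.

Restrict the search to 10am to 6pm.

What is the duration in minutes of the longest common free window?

Wei free within 09:30–18:30: 10:30–12:00, 13:00–13:30, 15:00–16:30, 17:30–18:30.
Wei ∩ Ulrich: 10:30–11:00, 13:00–13:30, 15:30–16:30, 17:30–18:30.
Wei ∩ Ulrich ∩ Vera: 15:30–16:30, 17:30–18:00.
Restricted to 10:00–18:00: 15:30–16:30, 17:30–18:00.
Common window lengths: 60, 30 min; longest is 60.

60 minutes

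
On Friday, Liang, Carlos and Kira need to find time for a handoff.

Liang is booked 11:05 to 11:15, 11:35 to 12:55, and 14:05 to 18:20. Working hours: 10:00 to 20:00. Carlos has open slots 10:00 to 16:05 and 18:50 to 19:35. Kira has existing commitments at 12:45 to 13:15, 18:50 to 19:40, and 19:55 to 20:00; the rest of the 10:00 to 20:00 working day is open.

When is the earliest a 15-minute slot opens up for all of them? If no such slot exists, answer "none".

Liang free within 10:00–20:00: 10:00–11:05, 11:15–11:35, 12:55–14:05, 18:20–20:00.
Kira free within 10:00–20:00: 10:00–12:45, 13:15–18:50, 19:40–19:55.
Liang ∩ Carlos: 10:00–11:05, 11:15–11:35, 12:55–14:05, 18:50–19:35.
Liang ∩ Carlos ∩ Kira: 10:00–11:05, 11:15–11:35, 13:15–14:05.
Windows ≥ 15 min: 10:00–11:05, 11:15–11:35, 13:15–14:05.
Earliest such window starts at 10:00.

10:00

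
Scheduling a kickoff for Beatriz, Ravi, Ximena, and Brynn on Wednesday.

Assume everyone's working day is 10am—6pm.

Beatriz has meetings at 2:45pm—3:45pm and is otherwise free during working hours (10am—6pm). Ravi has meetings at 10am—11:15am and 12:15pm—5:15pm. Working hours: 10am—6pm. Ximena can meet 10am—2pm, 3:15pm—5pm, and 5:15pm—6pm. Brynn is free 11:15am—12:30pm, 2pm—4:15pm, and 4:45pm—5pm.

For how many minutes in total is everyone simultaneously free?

60 minutes

Beatriz free within 10:00–18:00: 10:00–14:45, 15:45–18:00.
Ravi free within 10:00–18:00: 11:15–12:15, 17:15–18:00.
Beatriz ∩ Ravi: 11:15–12:15, 17:15–18:00.
Beatriz ∩ Ravi ∩ Ximena: 11:15–12:15, 17:15–18:00.
Beatriz ∩ Ravi ∩ Ximena ∩ Brynn: 11:15–12:15.
Total common minutes: 60.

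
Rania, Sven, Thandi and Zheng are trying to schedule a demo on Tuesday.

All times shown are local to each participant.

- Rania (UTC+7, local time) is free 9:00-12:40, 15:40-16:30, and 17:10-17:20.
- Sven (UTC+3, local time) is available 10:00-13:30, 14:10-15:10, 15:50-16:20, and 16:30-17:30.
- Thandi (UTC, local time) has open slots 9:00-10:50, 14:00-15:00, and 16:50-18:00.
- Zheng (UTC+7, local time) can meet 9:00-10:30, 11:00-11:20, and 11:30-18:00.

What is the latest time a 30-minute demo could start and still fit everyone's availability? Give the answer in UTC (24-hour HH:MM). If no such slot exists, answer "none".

09:00

Rania → UTC: 02:00–05:40, 08:40–09:30, 10:10–10:20.
Sven → UTC: 07:00–10:30, 11:10–12:10, 12:50–13:20, 13:30–14:30.
Thandi → UTC: 09:00–10:50, 14:00–15:00, 16:50–18:00.
Zheng → UTC: 02:00–03:30, 04:00–04:20, 04:30–11:00.
Rania ∩ Sven: 08:40–09:30, 10:10–10:20.
Rania ∩ Sven ∩ Thandi: 09:00–09:30, 10:10–10:20.
Rania ∩ Sven ∩ Thandi ∩ Zheng: 09:00–09:30, 10:10–10:20.
Windows ≥ 30 min: 09:00–09:30.
Latest start in the last window 09:00–09:30 is 09:30 − 30 min = 09:00.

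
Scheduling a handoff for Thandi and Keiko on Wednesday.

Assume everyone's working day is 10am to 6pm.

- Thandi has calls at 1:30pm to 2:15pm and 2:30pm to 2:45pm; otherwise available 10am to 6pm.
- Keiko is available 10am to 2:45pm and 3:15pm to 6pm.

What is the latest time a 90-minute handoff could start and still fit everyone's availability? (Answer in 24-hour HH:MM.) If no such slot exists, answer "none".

16:30

Thandi free within 10:00–18:00: 10:00–13:30, 14:15–14:30, 14:45–18:00.
Thandi ∩ Keiko: 10:00–13:30, 14:15–14:30, 15:15–18:00.
Windows ≥ 90 min: 10:00–13:30, 15:15–18:00.
Latest start in the last window 15:15–18:00 is 18:00 − 90 min = 16:30.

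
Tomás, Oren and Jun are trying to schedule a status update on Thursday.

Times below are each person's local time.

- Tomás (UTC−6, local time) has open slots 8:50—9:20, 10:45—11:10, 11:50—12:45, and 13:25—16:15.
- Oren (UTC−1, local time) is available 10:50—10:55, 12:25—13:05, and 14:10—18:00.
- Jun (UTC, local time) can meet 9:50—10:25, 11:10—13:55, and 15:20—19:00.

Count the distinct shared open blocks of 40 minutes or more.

Tomás → UTC: 14:50–15:20, 16:45–17:10, 17:50–18:45, 19:25–22:15.
Oren → UTC: 11:50–11:55, 13:25–14:05, 15:10–19:00.
Jun → UTC: 09:50–10:25, 11:10–13:55, 15:20–19:00.
Tomás ∩ Oren: 15:10–15:20, 16:45–17:10, 17:50–18:45.
Tomás ∩ Oren ∩ Jun: 16:45–17:10, 17:50–18:45.
Windows ≥ 40 min: 17:50–18:45.
That's 1 window.

1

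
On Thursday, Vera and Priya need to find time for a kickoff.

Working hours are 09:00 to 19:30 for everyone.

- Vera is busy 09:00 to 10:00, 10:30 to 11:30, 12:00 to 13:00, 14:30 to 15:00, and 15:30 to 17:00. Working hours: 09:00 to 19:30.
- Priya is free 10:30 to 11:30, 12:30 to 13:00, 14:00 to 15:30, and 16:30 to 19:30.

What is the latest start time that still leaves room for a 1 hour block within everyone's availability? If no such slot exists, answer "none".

18:30

Vera free within 09:00–19:30: 10:00–10:30, 11:30–12:00, 13:00–14:30, 15:00–15:30, 17:00–19:30.
Vera ∩ Priya: 14:00–14:30, 15:00–15:30, 17:00–19:30.
Windows ≥ 60 min: 17:00–19:30.
Latest start in the last window 17:00–19:30 is 19:30 − 60 min = 18:30.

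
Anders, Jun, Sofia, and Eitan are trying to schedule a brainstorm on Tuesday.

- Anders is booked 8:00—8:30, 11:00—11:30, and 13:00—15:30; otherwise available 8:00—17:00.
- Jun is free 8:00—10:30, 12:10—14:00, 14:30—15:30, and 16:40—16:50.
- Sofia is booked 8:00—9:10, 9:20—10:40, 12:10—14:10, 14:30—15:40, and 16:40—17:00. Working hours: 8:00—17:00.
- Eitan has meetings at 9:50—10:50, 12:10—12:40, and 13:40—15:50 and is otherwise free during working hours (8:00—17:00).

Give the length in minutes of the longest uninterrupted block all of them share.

10 minutes

Anders free within 08:00–17:00: 08:30–11:00, 11:30–13:00, 15:30–17:00.
Sofia free within 08:00–17:00: 09:10–09:20, 10:40–12:10, 14:10–14:30, 15:40–16:40.
Eitan free within 08:00–17:00: 08:00–09:50, 10:50–12:10, 12:40–13:40, 15:50–17:00.
Anders ∩ Jun: 08:30–10:30, 12:10–13:00, 16:40–16:50.
Anders ∩ Jun ∩ Sofia: 09:10–09:20.
Anders ∩ Jun ∩ Sofia ∩ Eitan: 09:10–09:20.
Single common window of 10 minutes.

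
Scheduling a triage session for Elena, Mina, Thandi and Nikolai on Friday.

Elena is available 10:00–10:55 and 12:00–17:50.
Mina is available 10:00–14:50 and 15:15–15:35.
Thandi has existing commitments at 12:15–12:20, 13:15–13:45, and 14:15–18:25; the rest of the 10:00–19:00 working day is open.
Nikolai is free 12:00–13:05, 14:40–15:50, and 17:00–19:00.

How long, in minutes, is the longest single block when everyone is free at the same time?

45 minutes

Thandi free within 10:00–19:00: 10:00–12:15, 12:20–13:15, 13:45–14:15, 18:25–19:00.
Elena ∩ Mina: 10:00–10:55, 12:00–14:50, 15:15–15:35.
Elena ∩ Mina ∩ Thandi: 10:00–10:55, 12:00–12:15, 12:20–13:15, 13:45–14:15.
Elena ∩ Mina ∩ Thandi ∩ Nikolai: 12:00–12:15, 12:20–13:05.
Common window lengths: 15, 45 min; longest is 45.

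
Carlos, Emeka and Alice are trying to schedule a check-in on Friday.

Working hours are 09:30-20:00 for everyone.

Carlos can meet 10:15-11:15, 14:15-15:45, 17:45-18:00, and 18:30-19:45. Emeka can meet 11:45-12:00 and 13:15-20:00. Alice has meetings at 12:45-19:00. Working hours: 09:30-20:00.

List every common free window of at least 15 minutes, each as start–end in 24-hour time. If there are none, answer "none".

19:00–19:45

Alice free within 09:30–20:00: 09:30–12:45, 19:00–20:00.
Carlos ∩ Emeka: 14:15–15:45, 17:45–18:00, 18:30–19:45.
Carlos ∩ Emeka ∩ Alice: 19:00–19:45.
Windows ≥ 15 min: 19:00–19:45.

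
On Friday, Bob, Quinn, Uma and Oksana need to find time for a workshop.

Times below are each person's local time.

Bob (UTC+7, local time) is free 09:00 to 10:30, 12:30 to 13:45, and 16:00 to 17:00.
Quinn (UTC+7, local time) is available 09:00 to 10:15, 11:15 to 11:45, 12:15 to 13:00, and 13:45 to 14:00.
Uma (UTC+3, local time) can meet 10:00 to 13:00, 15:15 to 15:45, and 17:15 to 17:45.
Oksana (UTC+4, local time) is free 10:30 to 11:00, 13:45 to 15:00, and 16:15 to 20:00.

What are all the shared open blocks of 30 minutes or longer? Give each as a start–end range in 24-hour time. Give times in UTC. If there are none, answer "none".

none

Bob → UTC: 02:00–03:30, 05:30–06:45, 09:00–10:00.
Quinn → UTC: 02:00–03:15, 04:15–04:45, 05:15–06:00, 06:45–07:00.
Uma → UTC: 07:00–10:00, 12:15–12:45, 14:15–14:45.
Oksana → UTC: 06:30–07:00, 09:45–11:00, 12:15–16:00.
Bob ∩ Quinn: 02:00–03:15, 05:30–06:00.
Bob ∩ Quinn ∩ Uma: (none).
Bob ∩ Quinn ∩ Uma ∩ Oksana: (none).
Windows ≥ 30 min: (none).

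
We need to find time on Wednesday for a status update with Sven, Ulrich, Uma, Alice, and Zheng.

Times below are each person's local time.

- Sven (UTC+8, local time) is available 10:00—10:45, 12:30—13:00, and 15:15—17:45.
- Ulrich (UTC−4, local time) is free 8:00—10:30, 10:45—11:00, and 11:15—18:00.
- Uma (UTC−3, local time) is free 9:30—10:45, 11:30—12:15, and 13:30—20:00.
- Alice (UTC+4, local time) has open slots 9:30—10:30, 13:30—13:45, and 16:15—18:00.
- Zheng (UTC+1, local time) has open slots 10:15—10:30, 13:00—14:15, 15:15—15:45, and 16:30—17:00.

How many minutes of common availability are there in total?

Sven → UTC: 02:00–02:45, 04:30–05:00, 07:15–09:45.
Ulrich → UTC: 12:00–14:30, 14:45–15:00, 15:15–22:00.
Uma → UTC: 12:30–13:45, 14:30–15:15, 16:30–23:00.
Alice → UTC: 05:30–06:30, 09:30–09:45, 12:15–14:00.
Zheng → UTC: 09:15–09:30, 12:00–13:15, 14:15–14:45, 15:30–16:00.
Sven ∩ Ulrich: (none).
Sven ∩ Ulrich ∩ Uma: (none).
Sven ∩ Ulrich ∩ Uma ∩ Alice: (none).
Sven ∩ Ulrich ∩ Uma ∩ Alice ∩ Zheng: (none).
Total common minutes: 0.

0 minutes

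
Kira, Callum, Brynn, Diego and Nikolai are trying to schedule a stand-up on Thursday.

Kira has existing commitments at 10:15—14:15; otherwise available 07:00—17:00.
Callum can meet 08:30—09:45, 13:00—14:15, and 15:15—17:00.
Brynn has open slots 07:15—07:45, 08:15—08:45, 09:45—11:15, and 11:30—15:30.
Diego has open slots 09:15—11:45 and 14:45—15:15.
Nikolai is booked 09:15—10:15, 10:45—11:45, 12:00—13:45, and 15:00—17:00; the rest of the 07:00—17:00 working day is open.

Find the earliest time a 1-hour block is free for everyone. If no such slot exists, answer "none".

Kira free within 07:00–17:00: 07:00–10:15, 14:15–17:00.
Nikolai free within 07:00–17:00: 07:00–09:15, 10:15–10:45, 11:45–12:00, 13:45–15:00.
Kira ∩ Callum: 08:30–09:45, 15:15–17:00.
Kira ∩ Callum ∩ Brynn: 08:30–08:45, 15:15–15:30.
Kira ∩ Callum ∩ Brynn ∩ Diego: (none).
Kira ∩ Callum ∩ Brynn ∩ Diego ∩ Nikolai: (none).
Windows ≥ 60 min: (none).

none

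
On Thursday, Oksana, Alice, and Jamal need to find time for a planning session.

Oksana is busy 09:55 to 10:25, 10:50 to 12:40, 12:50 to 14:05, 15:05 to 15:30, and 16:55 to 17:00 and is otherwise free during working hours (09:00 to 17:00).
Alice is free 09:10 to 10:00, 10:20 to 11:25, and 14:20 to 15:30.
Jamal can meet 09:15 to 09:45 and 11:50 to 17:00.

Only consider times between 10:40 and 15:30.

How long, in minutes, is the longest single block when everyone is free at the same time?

Oksana free within 09:00–17:00: 09:00–09:55, 10:25–10:50, 12:40–12:50, 14:05–15:05, 15:30–16:55.
Oksana ∩ Alice: 09:10–09:55, 10:25–10:50, 14:20–15:05.
Oksana ∩ Alice ∩ Jamal: 09:15–09:45, 14:20–15:05.
Restricted to 10:40–15:30: 14:20–15:05.
Single common window of 45 minutes.

45 minutes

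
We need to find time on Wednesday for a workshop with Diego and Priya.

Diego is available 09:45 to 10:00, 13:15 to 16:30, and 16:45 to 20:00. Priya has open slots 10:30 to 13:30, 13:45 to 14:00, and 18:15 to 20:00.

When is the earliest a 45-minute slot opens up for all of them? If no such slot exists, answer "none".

18:15

Diego ∩ Priya: 13:15–13:30, 13:45–14:00, 18:15–20:00.
Windows ≥ 45 min: 18:15–20:00.
Earliest such window starts at 18:15.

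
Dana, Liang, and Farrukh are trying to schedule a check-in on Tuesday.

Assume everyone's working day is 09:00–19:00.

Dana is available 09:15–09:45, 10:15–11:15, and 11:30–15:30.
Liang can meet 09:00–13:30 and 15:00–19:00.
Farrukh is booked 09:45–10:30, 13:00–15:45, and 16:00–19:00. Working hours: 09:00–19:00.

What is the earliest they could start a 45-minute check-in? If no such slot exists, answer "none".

10:30

Farrukh free within 09:00–19:00: 09:00–09:45, 10:30–13:00, 15:45–16:00.
Dana ∩ Liang: 09:15–09:45, 10:15–11:15, 11:30–13:30, 15:00–15:30.
Dana ∩ Liang ∩ Farrukh: 09:15–09:45, 10:30–11:15, 11:30–13:00.
Windows ≥ 45 min: 10:30–11:15, 11:30–13:00.
Earliest such window starts at 10:30.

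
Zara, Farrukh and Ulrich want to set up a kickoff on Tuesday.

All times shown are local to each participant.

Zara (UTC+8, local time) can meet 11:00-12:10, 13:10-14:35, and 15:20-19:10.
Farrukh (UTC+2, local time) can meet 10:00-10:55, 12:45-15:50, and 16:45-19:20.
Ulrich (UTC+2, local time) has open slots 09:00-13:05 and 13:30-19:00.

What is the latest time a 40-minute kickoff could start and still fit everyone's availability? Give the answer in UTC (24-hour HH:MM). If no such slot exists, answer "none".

08:15

Zara → UTC: 03:00–04:10, 05:10–06:35, 07:20–11:10.
Farrukh → UTC: 08:00–08:55, 10:45–13:50, 14:45–17:20.
Ulrich → UTC: 07:00–11:05, 11:30–17:00.
Zara ∩ Farrukh: 08:00–08:55, 10:45–11:10.
Zara ∩ Farrukh ∩ Ulrich: 08:00–08:55, 10:45–11:05.
Windows ≥ 40 min: 08:00–08:55.
Latest start in the last window 08:00–08:55 is 08:55 − 40 min = 08:15.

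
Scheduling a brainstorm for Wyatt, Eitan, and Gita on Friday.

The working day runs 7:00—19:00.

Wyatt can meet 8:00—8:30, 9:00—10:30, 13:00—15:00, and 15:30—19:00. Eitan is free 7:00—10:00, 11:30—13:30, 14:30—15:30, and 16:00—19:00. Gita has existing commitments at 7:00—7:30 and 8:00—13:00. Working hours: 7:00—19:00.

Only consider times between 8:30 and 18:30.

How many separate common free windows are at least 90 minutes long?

1

Gita free within 07:00–19:00: 07:30–08:00, 13:00–19:00.
Wyatt ∩ Eitan: 08:00–08:30, 09:00–10:00, 13:00–13:30, 14:30–15:00, 16:00–19:00.
Wyatt ∩ Eitan ∩ Gita: 13:00–13:30, 14:30–15:00, 16:00–19:00.
Restricted to 08:30–18:30: 13:00–13:30, 14:30–15:00, 16:00–18:30.
Windows ≥ 90 min: 16:00–18:30.
That's 1 window.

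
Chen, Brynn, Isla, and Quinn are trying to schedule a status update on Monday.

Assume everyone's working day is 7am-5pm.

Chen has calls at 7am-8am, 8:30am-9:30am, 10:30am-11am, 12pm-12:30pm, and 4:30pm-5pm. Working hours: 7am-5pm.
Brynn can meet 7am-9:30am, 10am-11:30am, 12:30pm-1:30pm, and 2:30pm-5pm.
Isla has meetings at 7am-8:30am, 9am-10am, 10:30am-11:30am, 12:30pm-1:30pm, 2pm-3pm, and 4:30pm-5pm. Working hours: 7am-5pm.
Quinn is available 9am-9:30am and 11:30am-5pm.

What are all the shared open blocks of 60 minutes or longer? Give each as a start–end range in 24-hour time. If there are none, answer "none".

15:00–16:30

Chen free within 07:00–17:00: 08:00–08:30, 09:30–10:30, 11:00–12:00, 12:30–16:30.
Isla free within 07:00–17:00: 08:30–09:00, 10:00–10:30, 11:30–12:30, 13:30–14:00, 15:00–16:30.
Chen ∩ Brynn: 08:00–08:30, 10:00–10:30, 11:00–11:30, 12:30–13:30, 14:30–16:30.
Chen ∩ Brynn ∩ Isla: 10:00–10:30, 15:00–16:30.
Chen ∩ Brynn ∩ Isla ∩ Quinn: 15:00–16:30.
Windows ≥ 60 min: 15:00–16:30.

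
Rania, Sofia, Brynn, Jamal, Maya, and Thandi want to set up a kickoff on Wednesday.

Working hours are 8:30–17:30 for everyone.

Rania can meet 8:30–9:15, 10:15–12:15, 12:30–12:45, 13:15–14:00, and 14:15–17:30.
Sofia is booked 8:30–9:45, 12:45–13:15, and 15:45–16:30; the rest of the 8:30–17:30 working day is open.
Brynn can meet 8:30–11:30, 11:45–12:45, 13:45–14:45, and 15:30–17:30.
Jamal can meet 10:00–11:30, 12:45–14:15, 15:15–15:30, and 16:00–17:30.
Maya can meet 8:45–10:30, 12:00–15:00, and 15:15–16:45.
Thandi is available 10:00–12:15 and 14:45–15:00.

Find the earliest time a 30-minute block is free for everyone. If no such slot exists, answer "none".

none

Sofia free within 08:30–17:30: 09:45–12:45, 13:15–15:45, 16:30–17:30.
Rania ∩ Sofia: 10:15–12:15, 12:30–12:45, 13:15–14:00, 14:15–15:45, 16:30–17:30.
Rania ∩ Sofia ∩ Brynn: 10:15–11:30, 11:45–12:15, 12:30–12:45, 13:45–14:00, 14:15–14:45, 15:30–15:45, 16:30–17:30.
Rania ∩ Sofia ∩ Brynn ∩ Jamal: 10:15–11:30, 13:45–14:00, 16:30–17:30.
Rania ∩ Sofia ∩ Brynn ∩ Jamal ∩ Maya: 10:15–10:30, 13:45–14:00, 16:30–16:45.
Rania ∩ Sofia ∩ Brynn ∩ Jamal ∩ Maya ∩ Thandi: 10:15–10:30.
Windows ≥ 30 min: (none).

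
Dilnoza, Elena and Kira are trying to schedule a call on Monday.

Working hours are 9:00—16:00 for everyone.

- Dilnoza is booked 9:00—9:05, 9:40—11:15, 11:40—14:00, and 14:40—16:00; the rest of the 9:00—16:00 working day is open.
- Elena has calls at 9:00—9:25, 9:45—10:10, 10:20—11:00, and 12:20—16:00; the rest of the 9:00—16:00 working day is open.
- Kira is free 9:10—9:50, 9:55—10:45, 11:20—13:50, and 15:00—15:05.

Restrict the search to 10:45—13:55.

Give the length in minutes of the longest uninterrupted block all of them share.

Dilnoza free within 09:00–16:00: 09:05–09:40, 11:15–11:40, 14:00–14:40.
Elena free within 09:00–16:00: 09:25–09:45, 10:10–10:20, 11:00–12:20.
Dilnoza ∩ Elena: 09:25–09:40, 11:15–11:40.
Dilnoza ∩ Elena ∩ Kira: 09:25–09:40, 11:20–11:40.
Restricted to 10:45–13:55: 11:20–11:40.
Single common window of 20 minutes.

20 minutes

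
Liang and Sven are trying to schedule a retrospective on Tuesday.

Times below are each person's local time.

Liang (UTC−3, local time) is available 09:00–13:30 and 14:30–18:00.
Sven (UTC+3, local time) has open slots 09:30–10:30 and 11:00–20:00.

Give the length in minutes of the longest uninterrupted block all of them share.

Liang → UTC: 12:00–16:30, 17:30–21:00.
Sven → UTC: 06:30–07:30, 08:00–17:00.
Liang ∩ Sven: 12:00–16:30.
Single common window of 270 minutes.

270 minutes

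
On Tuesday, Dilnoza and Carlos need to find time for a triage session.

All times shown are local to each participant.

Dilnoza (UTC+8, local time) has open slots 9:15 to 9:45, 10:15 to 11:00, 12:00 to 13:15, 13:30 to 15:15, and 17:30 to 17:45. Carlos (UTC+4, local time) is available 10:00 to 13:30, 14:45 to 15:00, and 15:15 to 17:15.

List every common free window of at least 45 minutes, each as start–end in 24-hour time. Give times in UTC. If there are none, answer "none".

Dilnoza → UTC: 01:15–01:45, 02:15–03:00, 04:00–05:15, 05:30–07:15, 09:30–09:45.
Carlos → UTC: 06:00–09:30, 10:45–11:00, 11:15–13:15.
Dilnoza ∩ Carlos: 06:00–07:15.
Windows ≥ 45 min: 06:00–07:15.

06:00–07:15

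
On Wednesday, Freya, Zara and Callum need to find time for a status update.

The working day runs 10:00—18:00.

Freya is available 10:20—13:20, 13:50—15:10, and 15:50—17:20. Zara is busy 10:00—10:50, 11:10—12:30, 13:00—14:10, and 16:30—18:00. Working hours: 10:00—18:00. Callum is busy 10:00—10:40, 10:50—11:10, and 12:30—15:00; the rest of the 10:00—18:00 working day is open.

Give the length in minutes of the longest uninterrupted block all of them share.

40 minutes

Zara free within 10:00–18:00: 10:50–11:10, 12:30–13:00, 14:10–16:30.
Callum free within 10:00–18:00: 10:40–10:50, 11:10–12:30, 15:00–18:00.
Freya ∩ Zara: 10:50–11:10, 12:30–13:00, 14:10–15:10, 15:50–16:30.
Freya ∩ Zara ∩ Callum: 15:00–15:10, 15:50–16:30.
Common window lengths: 10, 40 min; longest is 40.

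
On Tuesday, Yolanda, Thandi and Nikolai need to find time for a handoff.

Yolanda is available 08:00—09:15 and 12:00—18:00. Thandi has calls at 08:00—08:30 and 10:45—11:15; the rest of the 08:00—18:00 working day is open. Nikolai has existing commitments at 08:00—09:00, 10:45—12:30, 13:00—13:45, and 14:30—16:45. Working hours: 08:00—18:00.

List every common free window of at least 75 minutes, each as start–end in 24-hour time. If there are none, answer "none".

16:45–18:00

Thandi free within 08:00–18:00: 08:30–10:45, 11:15–18:00.
Nikolai free within 08:00–18:00: 09:00–10:45, 12:30–13:00, 13:45–14:30, 16:45–18:00.
Yolanda ∩ Thandi: 08:30–09:15, 12:00–18:00.
Yolanda ∩ Thandi ∩ Nikolai: 09:00–09:15, 12:30–13:00, 13:45–14:30, 16:45–18:00.
Windows ≥ 75 min: 16:45–18:00.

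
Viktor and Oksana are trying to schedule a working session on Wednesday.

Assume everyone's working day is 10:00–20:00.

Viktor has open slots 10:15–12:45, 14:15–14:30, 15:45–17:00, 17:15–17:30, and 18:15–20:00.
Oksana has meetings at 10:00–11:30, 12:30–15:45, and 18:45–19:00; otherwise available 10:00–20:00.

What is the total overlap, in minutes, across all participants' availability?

240 minutes

Oksana free within 10:00–20:00: 11:30–12:30, 15:45–18:45, 19:00–20:00.
Viktor ∩ Oksana: 11:30–12:30, 15:45–17:00, 17:15–17:30, 18:15–18:45, 19:00–20:00.
Total common minutes: 60 + 75 + 15 + 30 + 60 = 240.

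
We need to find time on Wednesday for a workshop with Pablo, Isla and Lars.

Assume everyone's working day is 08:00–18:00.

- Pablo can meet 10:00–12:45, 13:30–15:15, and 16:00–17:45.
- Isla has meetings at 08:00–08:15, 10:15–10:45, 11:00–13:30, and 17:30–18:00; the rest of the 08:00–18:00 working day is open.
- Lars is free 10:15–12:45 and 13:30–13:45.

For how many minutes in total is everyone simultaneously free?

Isla free within 08:00–18:00: 08:15–10:15, 10:45–11:00, 13:30–17:30.
Pablo ∩ Isla: 10:00–10:15, 10:45–11:00, 13:30–15:15, 16:00–17:30.
Pablo ∩ Isla ∩ Lars: 10:45–11:00, 13:30–13:45.
Total common minutes: 15 + 15 = 30.

30 minutes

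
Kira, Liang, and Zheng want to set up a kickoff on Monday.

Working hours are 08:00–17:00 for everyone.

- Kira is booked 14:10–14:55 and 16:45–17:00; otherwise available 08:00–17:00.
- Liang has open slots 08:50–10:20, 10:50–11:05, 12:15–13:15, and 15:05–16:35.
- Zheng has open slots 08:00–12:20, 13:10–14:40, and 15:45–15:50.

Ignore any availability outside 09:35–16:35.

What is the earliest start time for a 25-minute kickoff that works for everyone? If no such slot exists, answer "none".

09:35

Kira free within 08:00–17:00: 08:00–14:10, 14:55–16:45.
Kira ∩ Liang: 08:50–10:20, 10:50–11:05, 12:15–13:15, 15:05–16:35.
Kira ∩ Liang ∩ Zheng: 08:50–10:20, 10:50–11:05, 12:15–12:20, 13:10–13:15, 15:45–15:50.
Restricted to 09:35–16:35: 09:35–10:20, 10:50–11:05, 12:15–12:20, 13:10–13:15, 15:45–15:50.
Windows ≥ 25 min: 09:35–10:20.
Earliest such window starts at 09:35.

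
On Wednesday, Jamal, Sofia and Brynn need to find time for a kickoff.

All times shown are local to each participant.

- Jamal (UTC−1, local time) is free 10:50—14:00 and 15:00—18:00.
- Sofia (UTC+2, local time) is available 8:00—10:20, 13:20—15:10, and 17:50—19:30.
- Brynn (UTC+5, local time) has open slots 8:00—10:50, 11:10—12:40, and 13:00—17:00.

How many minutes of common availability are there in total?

Jamal → UTC: 11:50–15:00, 16:00–19:00.
Sofia → UTC: 06:00–08:20, 11:20–13:10, 15:50–17:30.
Brynn → UTC: 03:00–05:50, 06:10–07:40, 08:00–12:00.
Jamal ∩ Sofia: 11:50–13:10, 16:00–17:30.
Jamal ∩ Sofia ∩ Brynn: 11:50–12:00.
Total common minutes: 10.

10 minutes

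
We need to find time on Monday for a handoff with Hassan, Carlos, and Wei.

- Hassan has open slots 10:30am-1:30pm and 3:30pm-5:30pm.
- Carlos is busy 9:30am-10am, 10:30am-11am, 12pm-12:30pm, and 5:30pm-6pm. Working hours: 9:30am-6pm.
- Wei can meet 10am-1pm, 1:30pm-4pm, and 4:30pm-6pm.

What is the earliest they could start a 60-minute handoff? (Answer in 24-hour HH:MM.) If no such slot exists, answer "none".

11:00

Carlos free within 09:30–18:00: 10:00–10:30, 11:00–12:00, 12:30–17:30.
Hassan ∩ Carlos: 11:00–12:00, 12:30–13:30, 15:30–17:30.
Hassan ∩ Carlos ∩ Wei: 11:00–12:00, 12:30–13:00, 15:30–16:00, 16:30–17:30.
Windows ≥ 60 min: 11:00–12:00, 16:30–17:30.
Earliest such window starts at 11:00.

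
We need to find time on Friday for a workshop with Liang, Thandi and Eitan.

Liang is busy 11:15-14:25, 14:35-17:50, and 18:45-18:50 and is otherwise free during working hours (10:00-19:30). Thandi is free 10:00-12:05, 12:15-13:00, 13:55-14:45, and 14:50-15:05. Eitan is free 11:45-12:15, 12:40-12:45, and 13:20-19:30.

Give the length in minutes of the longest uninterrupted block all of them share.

10 minutes

Liang free within 10:00–19:30: 10:00–11:15, 14:25–14:35, 17:50–18:45, 18:50–19:30.
Liang ∩ Thandi: 10:00–11:15, 14:25–14:35.
Liang ∩ Thandi ∩ Eitan: 14:25–14:35.
Single common window of 10 minutes.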